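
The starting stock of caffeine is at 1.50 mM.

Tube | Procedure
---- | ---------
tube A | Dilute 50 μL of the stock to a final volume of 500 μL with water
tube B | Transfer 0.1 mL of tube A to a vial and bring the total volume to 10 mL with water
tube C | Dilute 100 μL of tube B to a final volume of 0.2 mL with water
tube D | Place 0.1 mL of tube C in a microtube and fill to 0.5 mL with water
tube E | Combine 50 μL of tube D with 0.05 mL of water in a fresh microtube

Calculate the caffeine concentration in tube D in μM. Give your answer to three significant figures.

0.150 μM

Step 1: 50 μL brought to 500 μL → factor 500/50 = 10
Step 2: 0.1 mL brought to 10 mL → factor 10/0.1 = 100
Step 3: 100 μL brought to 0.2 mL → factor 200/100 = 2
Step 4: 0.1 mL brought to 0.5 mL → factor 0.5/0.1 = 5
Dilution factor through tube D = 10 × 100 × 2 × 5 = 10000
[tube D] = 1.50 mM / 10000 = 0.0001500 mM = 0.150 μM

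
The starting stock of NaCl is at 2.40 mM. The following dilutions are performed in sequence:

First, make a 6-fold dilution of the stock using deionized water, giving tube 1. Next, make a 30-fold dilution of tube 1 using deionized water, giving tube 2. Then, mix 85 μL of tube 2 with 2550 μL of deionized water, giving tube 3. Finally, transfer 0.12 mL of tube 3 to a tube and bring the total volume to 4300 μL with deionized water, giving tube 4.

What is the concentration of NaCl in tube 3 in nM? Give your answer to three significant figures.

430 nM

Step 1: 6-fold → factor 6
Step 2: 30-fold → factor 30
Step 3: 85 μL + 2550 μL = 2635 μL total → factor 2635/85 = 31
Dilution factor through tube 3 = 6 × 30 × 31 = 5580
[tube 3] = 2.40 mM / 5580 = 0.0004301 mM = 430 nM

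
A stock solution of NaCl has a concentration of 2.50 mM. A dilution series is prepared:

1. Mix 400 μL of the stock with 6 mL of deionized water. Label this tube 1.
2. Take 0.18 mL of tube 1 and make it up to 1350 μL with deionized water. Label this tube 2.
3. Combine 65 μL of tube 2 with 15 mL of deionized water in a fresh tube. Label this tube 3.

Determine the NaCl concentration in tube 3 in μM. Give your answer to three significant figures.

0.0899 μM

Step 1: 400 μL + 6 mL = 6400 μL total → factor 6400/400 = 16
Step 2: 0.18 mL brought to 1350 μL → factor 1.35/0.18 = 7.5
Step 3: 65 μL + 15 mL = 15065 μL total → factor 15065/65 = 231.77
Overall dilution factor = 16 × 7.5 × 231.77 = 27812
Final = 2.50 mM / 27812 = 8.989 × 10^-5 mM = 0.0899 μM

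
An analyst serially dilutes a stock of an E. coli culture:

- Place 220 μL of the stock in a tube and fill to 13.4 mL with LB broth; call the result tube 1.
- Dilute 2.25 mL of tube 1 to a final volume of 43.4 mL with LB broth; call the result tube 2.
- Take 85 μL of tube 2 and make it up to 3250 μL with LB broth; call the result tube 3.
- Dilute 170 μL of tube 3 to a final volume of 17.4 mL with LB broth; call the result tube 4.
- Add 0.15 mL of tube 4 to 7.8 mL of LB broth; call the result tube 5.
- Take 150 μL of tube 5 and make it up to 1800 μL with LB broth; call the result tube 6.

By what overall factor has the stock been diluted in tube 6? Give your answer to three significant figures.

2.92 × 10^9

Step 1: 220 μL brought to 13.4 mL → factor 13400/220 = 60.909
Step 2: 2.25 mL brought to 43.4 mL → factor 43.4/2.25 = 19.289
Step 3: 85 μL brought to 3250 μL → factor 3250/85 = 38.235
Step 4: 170 μL brought to 17.4 mL → factor 17400/170 = 102.35
Step 5: 0.15 mL + 7.8 mL = 7.95 mL total → factor 7.95/0.15 = 53
Step 6: 150 μL brought to 1800 μL → factor 1800/150 = 12
Overall dilution factor = 60.909 × 19.289 × 38.235 × 102.35 × 53 × 12 = 2.9242 × 10^9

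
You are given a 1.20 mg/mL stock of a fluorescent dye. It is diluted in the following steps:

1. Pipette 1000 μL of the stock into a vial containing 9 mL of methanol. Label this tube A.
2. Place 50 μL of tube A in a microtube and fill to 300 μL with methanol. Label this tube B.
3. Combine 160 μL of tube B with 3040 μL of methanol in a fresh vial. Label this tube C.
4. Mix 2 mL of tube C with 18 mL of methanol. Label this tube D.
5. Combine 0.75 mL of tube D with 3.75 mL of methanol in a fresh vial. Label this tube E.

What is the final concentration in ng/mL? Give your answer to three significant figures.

16.7 ng/mL

Step 1: 1000 μL + 9 mL = 10000 μL total → factor 10000/1000 = 10
Step 2: 50 μL brought to 300 μL → factor 300/50 = 6
Step 3: 160 μL + 3040 μL = 3200 μL total → factor 3200/160 = 20
Step 4: 2 mL + 18 mL = 20 mL total → factor 20/2 = 10
Step 5: 0.75 mL + 3.75 mL = 4.5 mL total → factor 4.5/0.75 = 6
Overall dilution factor = 10 × 6 × 20 × 10 × 6 = 72000
Final = 1.20 mg/mL / 72000 = 1.667 × 10^-5 mg/mL = 16.7 ng/mL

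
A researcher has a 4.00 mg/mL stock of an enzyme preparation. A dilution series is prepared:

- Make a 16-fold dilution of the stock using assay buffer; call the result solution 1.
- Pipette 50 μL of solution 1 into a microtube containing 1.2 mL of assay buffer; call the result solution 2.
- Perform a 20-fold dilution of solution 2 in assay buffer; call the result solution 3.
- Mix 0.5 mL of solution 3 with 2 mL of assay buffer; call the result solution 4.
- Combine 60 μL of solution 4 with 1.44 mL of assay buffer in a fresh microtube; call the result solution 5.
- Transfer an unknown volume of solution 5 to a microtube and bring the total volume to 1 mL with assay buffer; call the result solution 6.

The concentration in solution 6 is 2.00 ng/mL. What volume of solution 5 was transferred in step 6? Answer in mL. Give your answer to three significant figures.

Step 1: 16-fold → factor 16
Step 2: 50 μL + 1.2 mL = 1250 μL total → factor 1250/50 = 25
Step 3: 20-fold → factor 20
Step 4: 0.5 mL + 2 mL = 2.5 mL total → factor 2.5/0.5 = 5
Step 5: 60 μL + 1.44 mL = 1500 μL total → factor 1500/60 = 25
Step 6: v brought to 1 mL → factor = 1 mL/v
Product of known-step factors = 1 × 10^6
Overall factor = 4.00 mg/mL / (2.00 ng/mL) = 2 × 10^6
Step-6 factor = 2 × 10^6 / 1 × 10^6 = 2
v = 1 mL / 2 = 0.500 mL

0.500 mL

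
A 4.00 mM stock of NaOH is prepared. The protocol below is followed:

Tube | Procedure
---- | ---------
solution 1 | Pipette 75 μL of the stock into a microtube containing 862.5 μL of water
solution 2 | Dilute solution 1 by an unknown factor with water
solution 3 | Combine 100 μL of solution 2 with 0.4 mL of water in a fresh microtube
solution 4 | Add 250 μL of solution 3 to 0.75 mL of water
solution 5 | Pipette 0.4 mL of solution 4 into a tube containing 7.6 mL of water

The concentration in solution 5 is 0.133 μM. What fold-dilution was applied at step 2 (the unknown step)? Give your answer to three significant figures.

Step 1: 75 μL + 862.5 μL = 937.5 μL total → factor 937.5/75 = 12.5
Step 2: unknown factor x
Step 3: 100 μL + 0.4 mL = 500 μL total → factor 500/100 = 5
Step 4: 250 μL + 0.75 mL = 1000 μL total → factor 1000/250 = 4
Step 5: 0.4 mL + 7.6 mL = 8 mL total → factor 8/0.4 = 20
Product of known-step factors = 5000
Overall factor = 4.00 mM / (0.133 μM) = 30075
x = 30075 / 5000 = 6.02

6.02-fold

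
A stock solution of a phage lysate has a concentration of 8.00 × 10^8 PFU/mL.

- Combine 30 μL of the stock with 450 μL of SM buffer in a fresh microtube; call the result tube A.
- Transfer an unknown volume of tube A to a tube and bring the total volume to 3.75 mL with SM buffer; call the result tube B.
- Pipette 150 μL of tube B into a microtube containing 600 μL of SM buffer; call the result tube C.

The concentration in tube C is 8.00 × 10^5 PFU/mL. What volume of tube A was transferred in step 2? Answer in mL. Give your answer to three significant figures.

Step 1: 30 μL + 450 μL = 480 μL total → factor 480/30 = 16
Step 2: v brought to 3.75 mL → factor = 3.75 mL/v
Step 3: 150 μL + 600 μL = 750 μL total → factor 750/150 = 5
Product of known-step factors = 80
Overall factor = 8.00 × 10^8 PFU/mL / (8.00 × 10^5 PFU/mL) = 1000
Step-2 factor = 1000 / 80 = 12.5
v = 3.75 mL / 12.5 = 0.300 mL

0.300 mL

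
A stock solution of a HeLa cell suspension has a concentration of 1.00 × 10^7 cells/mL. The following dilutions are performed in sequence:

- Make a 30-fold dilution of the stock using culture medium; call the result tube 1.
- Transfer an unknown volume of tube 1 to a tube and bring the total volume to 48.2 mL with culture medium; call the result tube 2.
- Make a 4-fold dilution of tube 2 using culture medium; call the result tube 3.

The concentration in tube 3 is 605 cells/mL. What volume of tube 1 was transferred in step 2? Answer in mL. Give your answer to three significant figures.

0.350 mL

Step 1: 30-fold → factor 30
Step 2: v brought to 48.2 mL → factor = 48.2 mL/v
Step 3: 4-fold → factor 4
Product of known-step factors = 120
Overall factor = 1.00 × 10^7 cells/mL / (605 cells/mL) = 16529
Step-2 factor = 16529 / 120 = 137.74
v = 48.2 mL / 137.74 = 0.350 mL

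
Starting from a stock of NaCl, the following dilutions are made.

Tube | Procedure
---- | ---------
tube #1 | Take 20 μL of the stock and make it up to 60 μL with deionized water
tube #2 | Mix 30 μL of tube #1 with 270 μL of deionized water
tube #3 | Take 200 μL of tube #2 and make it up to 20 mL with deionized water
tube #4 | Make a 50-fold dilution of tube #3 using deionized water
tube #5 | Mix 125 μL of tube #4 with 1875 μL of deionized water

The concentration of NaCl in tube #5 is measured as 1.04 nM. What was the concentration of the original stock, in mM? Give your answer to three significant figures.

2.50 mM

Step 1: 20 μL brought to 60 μL → factor 60/20 = 3
Step 2: 30 μL + 270 μL = 300 μL total → factor 300/30 = 10
Step 3: 200 μL brought to 20 mL → factor 20000/200 = 100
Step 4: 50-fold → factor 50
Step 5: 125 μL + 1875 μL = 2000 μL total → factor 2000/125 = 16
Overall dilution factor = 3 × 10 × 100 × 50 × 16 = 2.4 × 10^6
Stock = 1.04 nM × 2.4 × 10^6 = 2.496 × 10^6 nM = 2.50 mM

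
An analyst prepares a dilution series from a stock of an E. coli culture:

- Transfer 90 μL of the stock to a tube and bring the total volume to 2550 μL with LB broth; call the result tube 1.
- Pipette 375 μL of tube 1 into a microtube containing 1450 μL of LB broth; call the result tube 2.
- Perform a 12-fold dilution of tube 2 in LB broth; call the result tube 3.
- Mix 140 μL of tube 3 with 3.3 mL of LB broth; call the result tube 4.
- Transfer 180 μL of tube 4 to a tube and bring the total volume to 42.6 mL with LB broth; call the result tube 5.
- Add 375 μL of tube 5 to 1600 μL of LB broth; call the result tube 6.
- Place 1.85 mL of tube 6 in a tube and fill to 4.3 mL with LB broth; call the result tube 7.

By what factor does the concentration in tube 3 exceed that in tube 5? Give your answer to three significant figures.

5.82 × 10^3

Step 1: 90 μL brought to 2550 μL → factor 2550/90 = 28.333
Step 2: 375 μL + 1450 μL = 1825 μL total → factor 1825/375 = 4.8667
Step 3: 12-fold → factor 12
Step 4: 140 μL + 3.3 mL = 3440 μL total → factor 3440/140 = 24.571
Step 5: 180 μL brought to 42.6 mL → factor 42600/180 = 236.67
Dilution factor to tube 3 = 1654.7; to tube 5 = 9.6223 × 10^6
[tube 3]/[tube 5] = (factor to tube 5)/(factor to tube 3) = 9.6223 × 10^6/1654.7 = 5.82 × 10^3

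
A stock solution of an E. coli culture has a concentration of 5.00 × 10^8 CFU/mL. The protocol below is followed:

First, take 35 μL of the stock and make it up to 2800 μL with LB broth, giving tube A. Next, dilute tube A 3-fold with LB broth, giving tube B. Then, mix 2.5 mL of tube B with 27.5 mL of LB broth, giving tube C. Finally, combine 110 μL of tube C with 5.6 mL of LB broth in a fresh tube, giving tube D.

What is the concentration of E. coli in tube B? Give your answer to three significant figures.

Step 1: 35 μL brought to 2800 μL → factor 2800/35 = 80
Step 2: 3-fold → factor 3
Dilution factor through tube B = 80 × 3 = 240
[tube B] = 5.00 × 10^8 CFU/mL / 240 = 2.08 × 10^6 CFU/mL

2.08 × 10^6 CFU/mL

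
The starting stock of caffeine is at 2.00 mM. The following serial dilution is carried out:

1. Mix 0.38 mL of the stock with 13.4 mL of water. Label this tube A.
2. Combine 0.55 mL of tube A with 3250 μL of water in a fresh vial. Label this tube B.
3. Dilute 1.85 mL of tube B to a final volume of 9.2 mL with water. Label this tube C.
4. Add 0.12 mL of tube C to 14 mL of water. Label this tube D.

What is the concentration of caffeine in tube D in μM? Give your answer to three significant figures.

0.0136 μM

Step 1: 0.38 mL + 13.4 mL = 13.78 mL total → factor 13.78/0.38 = 36.263
Step 2: 0.55 mL + 3250 μL = 3.8 mL total → factor 3.8/0.55 = 6.9091
Step 3: 1.85 mL brought to 9.2 mL → factor 9.2/1.85 = 4.973
Step 4: 0.12 mL + 14 mL = 14.12 mL total → factor 14.12/0.12 = 117.67
Overall dilution factor = 36.263 × 6.9091 × 4.973 × 117.67 = 1.4661 × 10^5
Final = 2.00 mM / 1.4661 × 10^5 = 1.364 × 10^-5 mM = 0.0136 μM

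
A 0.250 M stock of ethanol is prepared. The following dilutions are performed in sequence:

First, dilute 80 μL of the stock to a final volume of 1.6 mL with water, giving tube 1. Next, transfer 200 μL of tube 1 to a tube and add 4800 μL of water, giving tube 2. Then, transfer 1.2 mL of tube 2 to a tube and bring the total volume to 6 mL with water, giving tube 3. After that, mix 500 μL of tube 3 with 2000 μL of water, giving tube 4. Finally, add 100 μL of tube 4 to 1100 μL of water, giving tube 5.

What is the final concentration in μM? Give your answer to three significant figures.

1.67 μM

Step 1: 80 μL brought to 1.6 mL → factor 1600/80 = 20
Step 2: 200 μL + 4800 μL = 5000 μL total → factor 5000/200 = 25
Step 3: 1.2 mL brought to 6 mL → factor 6/1.2 = 5
Step 4: 500 μL + 2000 μL = 2500 μL total → factor 2500/500 = 5
Step 5: 100 μL + 1100 μL = 1200 μL total → factor 1200/100 = 12
Overall dilution factor = 20 × 25 × 5 × 5 × 12 = 1.5 × 10^5
Final = 0.250 M / 1.5 × 10^5 = 1.667 × 10^-6 M = 1.67 μM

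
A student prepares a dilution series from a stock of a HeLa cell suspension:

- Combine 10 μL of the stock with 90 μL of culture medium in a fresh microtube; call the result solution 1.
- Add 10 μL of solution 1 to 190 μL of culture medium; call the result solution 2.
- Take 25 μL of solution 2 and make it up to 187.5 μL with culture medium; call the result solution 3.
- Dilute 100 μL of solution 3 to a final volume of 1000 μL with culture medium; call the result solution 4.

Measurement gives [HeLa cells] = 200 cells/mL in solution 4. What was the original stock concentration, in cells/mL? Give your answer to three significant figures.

3.00 × 10^6 cells/mL

Step 1: 10 μL + 90 μL = 100 μL total → factor 100/10 = 10
Step 2: 10 μL + 190 μL = 200 μL total → factor 200/10 = 20
Step 3: 25 μL brought to 187.5 μL → factor 187.5/25 = 7.5
Step 4: 100 μL brought to 1000 μL → factor 1000/100 = 10
Overall dilution factor = 10 × 20 × 7.5 × 10 = 15000
Stock = 200 cells/mL × 15000 = 3.00 × 10^6 cells/mL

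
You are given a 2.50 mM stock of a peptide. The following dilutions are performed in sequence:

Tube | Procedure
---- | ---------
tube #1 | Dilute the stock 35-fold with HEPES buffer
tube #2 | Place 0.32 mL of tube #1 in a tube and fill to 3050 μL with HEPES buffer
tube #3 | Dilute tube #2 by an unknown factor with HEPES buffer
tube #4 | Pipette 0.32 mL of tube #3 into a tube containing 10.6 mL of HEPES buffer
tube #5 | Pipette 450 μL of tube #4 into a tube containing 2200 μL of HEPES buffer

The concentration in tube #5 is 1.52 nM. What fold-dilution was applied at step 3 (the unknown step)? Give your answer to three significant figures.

Step 1: 35-fold → factor 35
Step 2: 0.32 mL brought to 3050 μL → factor 3.05/0.32 = 9.5312
Step 3: unknown factor x
Step 4: 0.32 mL + 10.6 mL = 10.92 mL total → factor 10.92/0.32 = 34.125
Step 5: 450 μL + 2200 μL = 2650 μL total → factor 2650/450 = 5.8889
Product of known-step factors = 67038
Overall factor = 2.50 mM / (1.52 nM) = 1.6447 × 10^6
x = 1.6447 × 10^6 / 67038 = 24.5

24.5-fold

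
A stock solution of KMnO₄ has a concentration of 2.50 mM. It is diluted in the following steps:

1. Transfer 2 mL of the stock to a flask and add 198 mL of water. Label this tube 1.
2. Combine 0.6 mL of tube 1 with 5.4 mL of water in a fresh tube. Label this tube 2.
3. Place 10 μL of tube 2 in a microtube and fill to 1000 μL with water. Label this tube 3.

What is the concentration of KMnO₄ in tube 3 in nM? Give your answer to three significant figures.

Step 1: 2 mL + 198 mL = 200 mL total → factor 200/2 = 100
Step 2: 0.6 mL + 5.4 mL = 6 mL total → factor 6/0.6 = 10
Step 3: 10 μL brought to 1000 μL → factor 1000/10 = 100
Overall dilution factor = 100 × 10 × 100 = 1 × 10^5
Final = 2.50 mM / 1 × 10^5 = 2.500 × 10^-5 mM = 25.0 nM

25.0 nM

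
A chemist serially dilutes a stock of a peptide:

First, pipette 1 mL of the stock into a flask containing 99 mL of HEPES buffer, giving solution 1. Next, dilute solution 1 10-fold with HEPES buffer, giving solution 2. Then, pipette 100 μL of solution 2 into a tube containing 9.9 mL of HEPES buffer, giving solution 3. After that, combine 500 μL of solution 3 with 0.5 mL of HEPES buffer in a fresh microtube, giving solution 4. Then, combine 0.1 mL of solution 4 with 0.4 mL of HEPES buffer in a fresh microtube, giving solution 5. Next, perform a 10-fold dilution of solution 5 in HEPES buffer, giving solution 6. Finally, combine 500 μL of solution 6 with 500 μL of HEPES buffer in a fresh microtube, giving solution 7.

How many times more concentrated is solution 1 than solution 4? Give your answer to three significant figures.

2.00 × 10^3

Step 1: 1 mL + 99 mL = 100 mL total → factor 100/1 = 100
Step 2: 10-fold → factor 10
Step 3: 100 μL + 9.9 mL = 10000 μL total → factor 10000/100 = 100
Step 4: 500 μL + 0.5 mL = 1000 μL total → factor 1000/500 = 2
Dilution factor to solution 1 = 100; to solution 4 = 2 × 10^5
[solution 1]/[solution 4] = (factor to solution 4)/(factor to solution 1) = 2 × 10^5/100 = 2.00 × 10^3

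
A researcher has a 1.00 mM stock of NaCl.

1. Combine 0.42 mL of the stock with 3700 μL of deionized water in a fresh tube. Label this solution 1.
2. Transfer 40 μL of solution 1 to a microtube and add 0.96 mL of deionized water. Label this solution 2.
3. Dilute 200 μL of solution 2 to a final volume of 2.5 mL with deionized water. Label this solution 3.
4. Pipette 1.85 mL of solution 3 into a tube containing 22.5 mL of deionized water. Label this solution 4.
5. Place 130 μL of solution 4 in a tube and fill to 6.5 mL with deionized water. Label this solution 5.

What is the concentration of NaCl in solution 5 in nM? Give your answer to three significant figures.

0.496 nM

Step 1: 0.42 mL + 3700 μL = 4.12 mL total → factor 4.12/0.42 = 9.8095
Step 2: 40 μL + 0.96 mL = 1000 μL total → factor 1000/40 = 25
Step 3: 200 μL brought to 2.5 mL → factor 2500/200 = 12.5
Step 4: 1.85 mL + 22.5 mL = 24.35 mL total → factor 24.35/1.85 = 13.162
Step 5: 130 μL brought to 6.5 mL → factor 6500/130 = 50
Overall dilution factor = 9.8095 × 25 × 12.5 × 13.162 × 50 = 2.0174 × 10^6
Final = 1.00 mM / 2.0174 × 10^6 = 4.957 × 10^-7 mM = 0.496 nM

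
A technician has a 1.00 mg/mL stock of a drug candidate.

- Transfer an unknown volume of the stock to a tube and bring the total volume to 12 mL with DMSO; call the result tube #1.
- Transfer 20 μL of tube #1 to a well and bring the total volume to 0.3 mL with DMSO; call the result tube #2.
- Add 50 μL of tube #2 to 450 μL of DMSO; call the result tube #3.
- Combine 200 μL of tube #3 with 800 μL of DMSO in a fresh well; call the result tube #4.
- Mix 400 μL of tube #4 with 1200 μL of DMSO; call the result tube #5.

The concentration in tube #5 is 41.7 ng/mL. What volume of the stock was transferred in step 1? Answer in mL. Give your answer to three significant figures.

Step 1: v brought to 12 mL → factor = 12 mL/v
Step 2: 20 μL brought to 0.3 mL → factor 300/20 = 15
Step 3: 50 μL + 450 μL = 500 μL total → factor 500/50 = 10
Step 4: 200 μL + 800 μL = 1000 μL total → factor 1000/200 = 5
Step 5: 400 μL + 1200 μL = 1600 μL total → factor 1600/400 = 4
Product of known-step factors = 3000
Overall factor = 1.00 mg/mL / (41.7 ng/mL) = 23981
Step-1 factor = 23981 / 3000 = 7.9936
v = 12 mL / 7.9936 = 1.50 mL

1.50 mL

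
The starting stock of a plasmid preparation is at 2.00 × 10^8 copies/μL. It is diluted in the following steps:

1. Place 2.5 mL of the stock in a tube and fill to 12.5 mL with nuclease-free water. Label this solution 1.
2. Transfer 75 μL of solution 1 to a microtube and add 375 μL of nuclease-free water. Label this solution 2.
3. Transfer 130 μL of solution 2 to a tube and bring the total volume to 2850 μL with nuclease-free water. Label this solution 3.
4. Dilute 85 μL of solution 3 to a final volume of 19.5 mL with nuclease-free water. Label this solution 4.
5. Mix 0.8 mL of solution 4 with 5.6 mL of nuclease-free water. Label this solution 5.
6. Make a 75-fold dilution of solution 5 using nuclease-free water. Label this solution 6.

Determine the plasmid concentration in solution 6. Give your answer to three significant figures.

2.21 copies/μL

Step 1: 2.5 mL brought to 12.5 mL → factor 12.5/2.5 = 5
Step 2: 75 μL + 375 μL = 450 μL total → factor 450/75 = 6
Step 3: 130 μL brought to 2850 μL → factor 2850/130 = 21.923
Step 4: 85 μL brought to 19.5 mL → factor 19500/85 = 229.41
Step 5: 0.8 mL + 5.6 mL = 6.4 mL total → factor 6.4/0.8 = 8
Step 6: 75-fold → factor 75
Overall dilution factor = 5 × 6 × 21.923 × 229.41 × 8 × 75 = 9.0529 × 10^7
Final = 2.00 × 10^8 copies/μL / 9.0529 × 10^7 = 2.21 copies/μL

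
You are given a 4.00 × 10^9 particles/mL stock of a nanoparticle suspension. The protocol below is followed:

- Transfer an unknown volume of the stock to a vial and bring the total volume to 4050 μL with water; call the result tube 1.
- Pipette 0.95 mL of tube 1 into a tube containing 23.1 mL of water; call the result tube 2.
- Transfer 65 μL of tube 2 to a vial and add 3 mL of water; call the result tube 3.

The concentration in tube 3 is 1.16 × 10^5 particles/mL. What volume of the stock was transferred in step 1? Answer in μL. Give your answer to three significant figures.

140 μL

Step 1: v brought to 4050 μL → factor = 4050 μL/v
Step 2: 0.95 mL + 23.1 mL = 24.05 mL total → factor 24.05/0.95 = 25.316
Step 3: 65 μL + 3 mL = 3065 μL total → factor 3065/65 = 47.154
Product of known-step factors = 1193.7
Overall factor = 4.00 × 10^9 particles/mL / (1.16 × 10^5 particles/mL) = 34483
Step-1 factor = 34483 / 1193.7 = 28.886
v = 4050 μL / 28.886 = 140 μL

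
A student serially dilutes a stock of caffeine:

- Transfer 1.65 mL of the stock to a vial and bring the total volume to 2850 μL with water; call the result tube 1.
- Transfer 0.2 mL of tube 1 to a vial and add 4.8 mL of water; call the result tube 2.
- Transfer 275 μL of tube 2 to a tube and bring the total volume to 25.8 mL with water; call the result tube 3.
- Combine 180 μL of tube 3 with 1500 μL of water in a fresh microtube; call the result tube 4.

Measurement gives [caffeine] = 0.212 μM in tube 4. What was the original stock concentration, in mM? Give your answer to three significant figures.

8.02 mM

Step 1: 1.65 mL brought to 2850 μL → factor 2.85/1.65 = 1.7273
Step 2: 0.2 mL + 4.8 mL = 5 mL total → factor 5/0.2 = 25
Step 3: 275 μL brought to 25.8 mL → factor 25800/275 = 93.818
Step 4: 180 μL + 1500 μL = 1680 μL total → factor 1680/180 = 9.3333
Overall dilution factor = 1.7273 × 25 × 93.818 × 9.3333 = 37812
Stock = 0.212 μM × 37812 = 8016 μM = 8.02 mM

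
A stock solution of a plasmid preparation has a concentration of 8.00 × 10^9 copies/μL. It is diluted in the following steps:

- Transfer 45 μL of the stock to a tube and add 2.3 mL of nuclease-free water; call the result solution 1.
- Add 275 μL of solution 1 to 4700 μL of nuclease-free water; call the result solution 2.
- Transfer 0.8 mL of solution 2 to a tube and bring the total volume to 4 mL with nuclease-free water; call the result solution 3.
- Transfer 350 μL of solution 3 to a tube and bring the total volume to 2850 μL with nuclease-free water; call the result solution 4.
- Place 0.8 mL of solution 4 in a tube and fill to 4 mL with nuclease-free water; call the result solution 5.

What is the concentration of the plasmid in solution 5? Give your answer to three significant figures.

Step 1: 45 μL + 2.3 mL = 2345 μL total → factor 2345/45 = 52.111
Step 2: 275 μL + 4700 μL = 4975 μL total → factor 4975/275 = 18.091
Step 3: 0.8 mL brought to 4 mL → factor 4/0.8 = 5
Step 4: 350 μL brought to 2850 μL → factor 2850/350 = 8.1429
Step 5: 0.8 mL brought to 4 mL → factor 4/0.8 = 5
Overall dilution factor = 52.111 × 18.091 × 5 × 8.1429 × 5 = 1.9191 × 10^5
Final = 8.00 × 10^9 copies/μL / 1.9191 × 10^5 = 4.17 × 10^4 copies/μL

4.17 × 10^4 copies/μL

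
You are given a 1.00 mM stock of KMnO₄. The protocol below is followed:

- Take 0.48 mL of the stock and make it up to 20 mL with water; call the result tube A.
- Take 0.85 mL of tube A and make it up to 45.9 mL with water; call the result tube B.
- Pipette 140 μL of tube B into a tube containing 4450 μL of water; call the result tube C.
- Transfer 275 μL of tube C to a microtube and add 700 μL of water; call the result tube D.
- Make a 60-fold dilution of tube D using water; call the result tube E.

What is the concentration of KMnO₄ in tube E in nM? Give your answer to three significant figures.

0.0637 nM

Step 1: 0.48 mL brought to 20 mL → factor 20/0.48 = 41.667
Step 2: 0.85 mL brought to 45.9 mL → factor 45.9/0.85 = 54
Step 3: 140 μL + 4450 μL = 4590 μL total → factor 4590/140 = 32.786
Step 4: 275 μL + 700 μL = 975 μL total → factor 975/275 = 3.5455
Step 5: 60-fold → factor 60
Overall dilution factor = 41.667 × 54 × 32.786 × 3.5455 × 60 = 1.5692 × 10^7
Final = 1.00 mM / 1.5692 × 10^7 = 6.372 × 10^-8 mM = 0.0637 nM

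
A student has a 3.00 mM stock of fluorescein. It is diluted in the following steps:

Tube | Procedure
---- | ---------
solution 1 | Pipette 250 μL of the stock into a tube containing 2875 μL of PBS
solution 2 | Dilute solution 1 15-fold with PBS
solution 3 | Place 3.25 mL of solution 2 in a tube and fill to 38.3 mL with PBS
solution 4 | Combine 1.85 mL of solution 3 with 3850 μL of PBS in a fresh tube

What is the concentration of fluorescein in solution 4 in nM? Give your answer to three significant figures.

Step 1: 250 μL + 2875 μL = 3125 μL total → factor 3125/250 = 12.5
Step 2: 15-fold → factor 15
Step 3: 3.25 mL brought to 38.3 mL → factor 38.3/3.25 = 11.785
Step 4: 1.85 mL + 3850 μL = 5.7 mL total → factor 5.7/1.85 = 3.0811
Overall dilution factor = 12.5 × 15 × 11.785 × 3.0811 = 6808
Final = 3.00 mM / 6808 = 0.0004407 mM = 441 nM

441 nM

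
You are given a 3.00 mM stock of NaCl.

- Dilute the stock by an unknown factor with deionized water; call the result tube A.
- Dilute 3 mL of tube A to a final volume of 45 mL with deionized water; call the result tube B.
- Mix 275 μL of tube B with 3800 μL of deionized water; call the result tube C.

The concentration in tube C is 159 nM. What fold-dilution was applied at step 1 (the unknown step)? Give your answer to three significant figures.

84.9-fold

Step 1: unknown factor x
Step 2: 3 mL brought to 45 mL → factor 45/3 = 15
Step 3: 275 μL + 3800 μL = 4075 μL total → factor 4075/275 = 14.818
Product of known-step factors = 222.27
Overall factor = 3.00 mM / (159 nM) = 18868
x = 18868 / 222.27 = 84.9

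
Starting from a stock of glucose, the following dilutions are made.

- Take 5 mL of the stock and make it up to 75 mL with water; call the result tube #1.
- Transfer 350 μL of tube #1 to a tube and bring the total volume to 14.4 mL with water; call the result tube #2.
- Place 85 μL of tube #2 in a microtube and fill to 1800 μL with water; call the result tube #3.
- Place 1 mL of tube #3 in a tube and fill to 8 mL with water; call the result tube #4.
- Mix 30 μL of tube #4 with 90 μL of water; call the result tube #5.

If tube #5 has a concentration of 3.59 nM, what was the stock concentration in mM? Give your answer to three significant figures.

1.50 mM

Step 1: 5 mL brought to 75 mL → factor 75/5 = 15
Step 2: 350 μL brought to 14.4 mL → factor 14400/350 = 41.143
Step 3: 85 μL brought to 1800 μL → factor 1800/85 = 21.176
Step 4: 1 mL brought to 8 mL → factor 8/1 = 8
Step 5: 30 μL + 90 μL = 120 μL total → factor 120/30 = 4
Overall dilution factor = 15 × 41.143 × 21.176 × 8 × 4 = 4.1821 × 10^5
Stock = 3.59 nM × 4.1821 × 10^5 = 1.501 × 10^6 nM = 1.50 mM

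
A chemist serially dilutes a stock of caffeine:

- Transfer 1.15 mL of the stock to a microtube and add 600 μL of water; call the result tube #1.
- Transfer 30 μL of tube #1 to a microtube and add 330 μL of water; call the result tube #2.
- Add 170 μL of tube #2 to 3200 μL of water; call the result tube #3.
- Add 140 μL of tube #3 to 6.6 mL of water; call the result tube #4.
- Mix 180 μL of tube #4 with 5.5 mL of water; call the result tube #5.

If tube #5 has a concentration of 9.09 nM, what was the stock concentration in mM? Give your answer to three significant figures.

Step 1: 1.15 mL + 600 μL = 1.75 mL total → factor 1.75/1.15 = 1.5217
Step 2: 30 μL + 330 μL = 360 μL total → factor 360/30 = 12
Step 3: 170 μL + 3200 μL = 3370 μL total → factor 3370/170 = 19.824
Step 4: 140 μL + 6.6 mL = 6740 μL total → factor 6740/140 = 48.143
Step 5: 180 μL + 5.5 mL = 5680 μL total → factor 5680/180 = 31.556
Overall dilution factor = 1.5217 × 12 × 19.824 × 48.143 × 31.556 = 5.4993 × 10^5
Stock = 9.09 nM × 5.4993 × 10^5 = 4.999 × 10^6 nM = 5.00 mM

5.00 mM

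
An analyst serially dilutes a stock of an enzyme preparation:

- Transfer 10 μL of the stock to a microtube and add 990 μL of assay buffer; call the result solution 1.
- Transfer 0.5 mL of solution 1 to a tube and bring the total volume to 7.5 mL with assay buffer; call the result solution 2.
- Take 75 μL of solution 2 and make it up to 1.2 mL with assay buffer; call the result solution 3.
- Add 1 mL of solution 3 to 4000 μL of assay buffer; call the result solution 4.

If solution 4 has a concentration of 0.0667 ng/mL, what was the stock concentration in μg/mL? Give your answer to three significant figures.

8.00 μg/mL

Step 1: 10 μL + 990 μL = 1000 μL total → factor 1000/10 = 100
Step 2: 0.5 mL brought to 7.5 mL → factor 7.5/0.5 = 15
Step 3: 75 μL brought to 1.2 mL → factor 1200/75 = 16
Step 4: 1 mL + 4000 μL = 5 mL total → factor 5/1 = 5
Overall dilution factor = 100 × 15 × 16 × 5 = 1.2 × 10^5
Stock = 0.0667 ng/mL × 1.2 × 10^5 = 8004 ng/mL = 8.00 μg/mL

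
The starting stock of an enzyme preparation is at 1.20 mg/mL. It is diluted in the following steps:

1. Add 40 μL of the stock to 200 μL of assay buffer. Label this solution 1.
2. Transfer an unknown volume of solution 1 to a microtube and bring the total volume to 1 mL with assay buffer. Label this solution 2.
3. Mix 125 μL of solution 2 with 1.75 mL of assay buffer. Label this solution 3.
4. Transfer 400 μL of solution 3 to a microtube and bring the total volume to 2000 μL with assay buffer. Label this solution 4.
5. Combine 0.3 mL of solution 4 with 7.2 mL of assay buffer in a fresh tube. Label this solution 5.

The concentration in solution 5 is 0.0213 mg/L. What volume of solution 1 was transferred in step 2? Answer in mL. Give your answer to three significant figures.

Step 1: 40 μL + 200 μL = 240 μL total → factor 240/40 = 6
Step 2: v brought to 1 mL → factor = 1 mL/v
Step 3: 125 μL + 1.75 mL = 1875 μL total → factor 1875/125 = 15
Step 4: 400 μL brought to 2000 μL → factor 2000/400 = 5
Step 5: 0.3 mL + 7.2 mL = 7.5 mL total → factor 7.5/0.3 = 25
Product of known-step factors = 11250
Overall factor = 1.20 mg/mL / (0.0213 mg/L) = 56338
Step-2 factor = 56338 / 11250 = 5.0078
v = 1 mL / 5.0078 = 0.200 mL

0.200 mL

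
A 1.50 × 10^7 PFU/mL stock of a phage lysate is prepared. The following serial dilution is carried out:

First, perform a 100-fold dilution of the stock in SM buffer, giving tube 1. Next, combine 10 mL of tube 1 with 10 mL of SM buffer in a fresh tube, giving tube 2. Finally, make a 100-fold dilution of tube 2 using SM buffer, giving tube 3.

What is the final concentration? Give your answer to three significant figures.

750 PFU/mL

Step 1: 100-fold → factor 100
Step 2: 10 mL + 10 mL = 20 mL total → factor 20/10 = 2
Step 3: 100-fold → factor 100
Overall dilution factor = 100 × 2 × 100 = 20000
Final = 1.50 × 10^7 PFU/mL / 20000 = 750 PFU/mL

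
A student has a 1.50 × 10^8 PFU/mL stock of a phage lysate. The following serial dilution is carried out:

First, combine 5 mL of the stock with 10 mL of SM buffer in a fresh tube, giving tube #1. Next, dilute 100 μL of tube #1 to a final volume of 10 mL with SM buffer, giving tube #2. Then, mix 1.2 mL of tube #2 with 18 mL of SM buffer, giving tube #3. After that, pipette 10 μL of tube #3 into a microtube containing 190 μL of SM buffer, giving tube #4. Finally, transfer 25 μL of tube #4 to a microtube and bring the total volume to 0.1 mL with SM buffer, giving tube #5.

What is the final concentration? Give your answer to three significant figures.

391 PFU/mL

Step 1: 5 mL + 10 mL = 15 mL total → factor 15/5 = 3
Step 2: 100 μL brought to 10 mL → factor 10000/100 = 100
Step 3: 1.2 mL + 18 mL = 19.2 mL total → factor 19.2/1.2 = 16
Step 4: 10 μL + 190 μL = 200 μL total → factor 200/10 = 20
Step 5: 25 μL brought to 0.1 mL → factor 100/25 = 4
Overall dilution factor = 3 × 100 × 16 × 20 × 4 = 3.84 × 10^5
Final = 1.50 × 10^8 PFU/mL / 3.84 × 10^5 = 391 PFU/mL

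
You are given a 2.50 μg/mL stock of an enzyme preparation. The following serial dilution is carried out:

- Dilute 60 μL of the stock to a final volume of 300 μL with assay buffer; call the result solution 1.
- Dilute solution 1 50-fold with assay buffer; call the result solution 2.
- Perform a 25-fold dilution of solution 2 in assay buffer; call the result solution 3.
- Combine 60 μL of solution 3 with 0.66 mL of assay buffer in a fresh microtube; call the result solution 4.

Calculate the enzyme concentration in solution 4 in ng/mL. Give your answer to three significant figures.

0.0333 ng/mL

Step 1: 60 μL brought to 300 μL → factor 300/60 = 5
Step 2: 50-fold → factor 50
Step 3: 25-fold → factor 25
Step 4: 60 μL + 0.66 mL = 720 μL total → factor 720/60 = 12
Dilution factor through solution 4 = 5 × 50 × 25 × 12 = 75000
[solution 4] = 2.50 μg/mL / 75000 = 3.333 × 10^-5 μg/mL = 0.0333 ng/mL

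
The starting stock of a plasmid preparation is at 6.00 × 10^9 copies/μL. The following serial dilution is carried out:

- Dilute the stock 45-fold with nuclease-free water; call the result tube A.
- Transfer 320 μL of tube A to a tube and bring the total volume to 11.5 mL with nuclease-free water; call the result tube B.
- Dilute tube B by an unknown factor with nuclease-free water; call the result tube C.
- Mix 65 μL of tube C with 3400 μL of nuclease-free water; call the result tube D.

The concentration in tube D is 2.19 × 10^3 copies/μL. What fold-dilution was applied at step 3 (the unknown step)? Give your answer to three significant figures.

Step 1: 45-fold → factor 45
Step 2: 320 μL brought to 11.5 mL → factor 11500/320 = 35.938
Step 3: unknown factor x
Step 4: 65 μL + 3400 μL = 3465 μL total → factor 3465/65 = 53.308
Product of known-step factors = 86209
Overall factor = 6.00 × 10^9 copies/μL / (2.19 × 10^3 copies/μL) = 2.7397 × 10^6
x = 2.7397 × 10^6 / 86209 = 31.8

31.8-fold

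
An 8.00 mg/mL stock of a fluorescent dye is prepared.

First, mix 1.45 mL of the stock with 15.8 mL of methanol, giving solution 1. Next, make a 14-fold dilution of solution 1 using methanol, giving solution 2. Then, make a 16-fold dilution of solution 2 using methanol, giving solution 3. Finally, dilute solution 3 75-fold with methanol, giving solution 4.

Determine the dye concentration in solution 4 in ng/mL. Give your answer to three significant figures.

Step 1: 1.45 mL + 15.8 mL = 17.25 mL total → factor 17.25/1.45 = 11.897
Step 2: 14-fold → factor 14
Step 3: 16-fold → factor 16
Step 4: 75-fold → factor 75
Overall dilution factor = 11.897 × 14 × 16 × 75 = 1.9986 × 10^5
Final = 8.00 mg/mL / 1.9986 × 10^5 = 4.003 × 10^-5 mg/mL = 40.0 ng/mL

40.0 ng/mL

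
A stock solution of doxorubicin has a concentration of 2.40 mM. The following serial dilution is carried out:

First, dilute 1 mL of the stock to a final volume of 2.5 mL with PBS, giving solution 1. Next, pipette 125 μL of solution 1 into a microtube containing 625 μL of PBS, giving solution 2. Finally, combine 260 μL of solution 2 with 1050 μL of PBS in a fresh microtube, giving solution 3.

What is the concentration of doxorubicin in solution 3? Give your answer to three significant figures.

0.0318 mM

Step 1: 1 mL brought to 2.5 mL → factor 2.5/1 = 2.5
Step 2: 125 μL + 625 μL = 750 μL total → factor 750/125 = 6
Step 3: 260 μL + 1050 μL = 1310 μL total → factor 1310/260 = 5.0385
Overall dilution factor = 2.5 × 6 × 5.0385 = 75.577
Final = 2.40 mM / 75.577 = 0.0318 mM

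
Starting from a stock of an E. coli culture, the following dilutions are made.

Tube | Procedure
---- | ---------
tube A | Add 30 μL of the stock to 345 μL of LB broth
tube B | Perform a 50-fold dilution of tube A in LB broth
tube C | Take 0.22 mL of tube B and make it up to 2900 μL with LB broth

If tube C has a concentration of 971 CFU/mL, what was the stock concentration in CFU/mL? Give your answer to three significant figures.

8.00 × 10^6 CFU/mL

Step 1: 30 μL + 345 μL = 375 μL total → factor 375/30 = 12.5
Step 2: 50-fold → factor 50
Step 3: 0.22 mL brought to 2900 μL → factor 2.9/0.22 = 13.182
Overall dilution factor = 12.5 × 50 × 13.182 = 8238.6
Stock = 971 CFU/mL × 8238.6 = 8.00 × 10^6 CFU/mL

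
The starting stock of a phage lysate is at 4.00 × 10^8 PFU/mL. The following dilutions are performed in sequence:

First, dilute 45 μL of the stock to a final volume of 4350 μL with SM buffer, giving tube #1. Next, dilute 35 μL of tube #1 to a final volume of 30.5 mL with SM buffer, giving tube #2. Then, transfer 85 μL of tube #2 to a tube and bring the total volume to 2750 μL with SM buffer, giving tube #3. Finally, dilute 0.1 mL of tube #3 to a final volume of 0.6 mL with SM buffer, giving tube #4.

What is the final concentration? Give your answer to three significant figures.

24.5 PFU/mL

Step 1: 45 μL brought to 4350 μL → factor 4350/45 = 96.667
Step 2: 35 μL brought to 30.5 mL → factor 30500/35 = 871.43
Step 3: 85 μL brought to 2750 μL → factor 2750/85 = 32.353
Step 4: 0.1 mL brought to 0.6 mL → factor 0.6/0.1 = 6
Overall dilution factor = 96.667 × 871.43 × 32.353 × 6 = 1.6352 × 10^7
Final = 4.00 × 10^8 PFU/mL / 1.6352 × 10^7 = 24.5 PFU/mL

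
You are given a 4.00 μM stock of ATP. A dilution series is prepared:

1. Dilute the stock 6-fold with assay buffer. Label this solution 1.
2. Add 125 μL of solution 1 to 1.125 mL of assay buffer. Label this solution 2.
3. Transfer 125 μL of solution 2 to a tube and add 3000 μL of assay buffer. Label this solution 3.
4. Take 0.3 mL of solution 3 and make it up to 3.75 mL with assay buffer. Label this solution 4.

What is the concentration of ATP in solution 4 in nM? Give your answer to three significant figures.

Step 1: 6-fold → factor 6
Step 2: 125 μL + 1.125 mL = 1250 μL total → factor 1250/125 = 10
Step 3: 125 μL + 3000 μL = 3125 μL total → factor 3125/125 = 25
Step 4: 0.3 mL brought to 3.75 mL → factor 3.75/0.3 = 12.5
Overall dilution factor = 6 × 10 × 25 × 12.5 = 18750
Final = 4.00 μM / 18750 = 0.0002133 μM = 0.213 nM

0.213 nM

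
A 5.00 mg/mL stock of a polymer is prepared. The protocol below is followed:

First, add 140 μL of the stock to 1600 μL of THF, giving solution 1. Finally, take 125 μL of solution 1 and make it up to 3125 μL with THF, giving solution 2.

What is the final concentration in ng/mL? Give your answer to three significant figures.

Step 1: 140 μL + 1600 μL = 1740 μL total → factor 1740/140 = 12.429
Step 2: 125 μL brought to 3125 μL → factor 3125/125 = 25
Overall dilution factor = 12.429 × 25 = 310.71
Final = 5.00 mg/mL / 310.71 = 0.01609 mg/mL = 1.61 × 10^4 ng/mL

1.61 × 10^4 ng/mL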